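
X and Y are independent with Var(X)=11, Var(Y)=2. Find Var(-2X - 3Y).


Independence => Cov(X,Y)=0
Var(-2X - 3Y) = (-2)^2*Var(X) + (-3)^2*Var(Y)
= 4*11 + 9*2 = 62

62


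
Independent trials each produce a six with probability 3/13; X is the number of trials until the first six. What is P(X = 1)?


P(X=1) = (1-p)^0 * p = (10/13)^0 * 3/13
= 1 * 3/13 = 3/13

3/13


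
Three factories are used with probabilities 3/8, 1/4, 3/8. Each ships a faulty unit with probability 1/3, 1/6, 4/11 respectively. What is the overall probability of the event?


P(A) = P(A|B1)P(B1) + P(A|B2)P(B2) + P(A|B3)P(B3)
= 1/3*3/8 + 1/6*1/4 + 4/11*3/8
= 1/8 + 1/24 + 3/22 = 10/33

10/33


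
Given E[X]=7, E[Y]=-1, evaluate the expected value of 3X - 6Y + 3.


E[3X - 6Y + 3] = 3*E[X] - 6*E[Y] + 3
= (3)*(7) + (-6)*(-1) + (3)
= 21 + 6 + 3 = 30

30


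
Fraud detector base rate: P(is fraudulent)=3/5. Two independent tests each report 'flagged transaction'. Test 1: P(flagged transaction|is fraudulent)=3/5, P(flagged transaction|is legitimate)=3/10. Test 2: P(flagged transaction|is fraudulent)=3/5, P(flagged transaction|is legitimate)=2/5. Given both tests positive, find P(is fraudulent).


After test 1: P(+) = 3/5*3/5 + 3/10*2/5 = 12/25
P(B|+) = (9/25)/(12/25) = 3/4
After test 2 (use post1 as new prior): P(+) = 3/5*3/4 + 2/5*1/4 = 11/20
P(B|+,+) = (9/20)/(11/20) = 9/11

9/11


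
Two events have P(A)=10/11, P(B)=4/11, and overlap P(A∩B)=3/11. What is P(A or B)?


P(A∪B) = P(A) + P(B) - P(A∩B)
= 10/11 + 4/11 - 3/11 = 1

1


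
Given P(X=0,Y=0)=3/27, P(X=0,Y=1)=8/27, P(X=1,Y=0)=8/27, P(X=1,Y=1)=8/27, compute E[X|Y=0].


P(Y=0) = 11/27
E[X|Y=0] = (0*3 + 1*8)/11 = 8/11

8/11


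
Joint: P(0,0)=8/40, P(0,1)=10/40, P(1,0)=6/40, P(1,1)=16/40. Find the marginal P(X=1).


P(X=1) = P(1,0)+P(1,1) = 6/40 + 16/40 = 22/40 = 11/20

11/20


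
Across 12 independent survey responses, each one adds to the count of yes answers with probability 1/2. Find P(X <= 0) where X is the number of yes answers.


P(X<=0) = P(X=0)
= 1/4096
= 1/4096

1/4096


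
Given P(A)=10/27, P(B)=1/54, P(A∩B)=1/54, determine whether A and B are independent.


P(A)*P(B) = 10/27*1/54 = 5/729
P(A∩B) = 1/54 != 5/729, so not independent

No, A and B are not independent


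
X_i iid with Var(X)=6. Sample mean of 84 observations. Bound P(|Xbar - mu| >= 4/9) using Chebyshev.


Var(Xbar) = Var(X)/n = 6/84
Chebyshev: P(|Xbar-mu| >= 4/9) <= Var(Xbar)/(4/9)^2 = (1/14)/(16/81) = 81/224

81/224


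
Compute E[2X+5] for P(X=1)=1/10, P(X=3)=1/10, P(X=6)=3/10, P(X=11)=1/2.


E[2X+5] = sum(g(x)*P(x))
= 7*1/10 + 11*1/10 + 17*3/10 + 27*1/2
= 102/5

102/5


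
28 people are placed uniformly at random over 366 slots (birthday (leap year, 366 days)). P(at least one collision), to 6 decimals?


P(all different) = prod((366-i)/366 for i=0..27) = 0.346570
P(at least one match) = 1 - 0.346570 = 0.653430

0.653430


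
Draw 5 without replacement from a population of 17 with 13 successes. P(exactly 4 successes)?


P(X=4) = C(13,4)*C(4,1) / C(17,5)
= 715*4 / 6188
= 2860/6188 = 55/119

55/119


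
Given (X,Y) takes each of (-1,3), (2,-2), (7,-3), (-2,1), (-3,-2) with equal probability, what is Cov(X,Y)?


E[X]=3/5, E[Y]=-3/5, E[XY]=-24/5
Cov(X,Y) = E[XY] - E[X]E[Y] = -24/5 - 3/5*-3/5 = -111/25

-111/25


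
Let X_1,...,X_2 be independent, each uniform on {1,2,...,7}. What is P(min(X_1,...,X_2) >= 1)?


P(min >= 1) = P(all X_i >= 1) = (P(X_1 >= 1))^2
= (7/7)^2 = 1^2 = 1

1


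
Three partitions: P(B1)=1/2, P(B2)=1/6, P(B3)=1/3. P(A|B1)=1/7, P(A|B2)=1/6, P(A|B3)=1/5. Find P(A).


P(A) = P(A|B1)P(B1) + P(A|B2)P(B2) + P(A|B3)P(B3)
= 1/7*1/2 + 1/6*1/6 + 1/5*1/3
= 1/14 + 1/36 + 1/15 = 209/1260

209/1260


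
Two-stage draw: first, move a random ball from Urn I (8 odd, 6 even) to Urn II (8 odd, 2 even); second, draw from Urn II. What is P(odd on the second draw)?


P(transfer odd) = 8/14 = 4/7; P(transfer even) = 3/7
If odd transferred: Urn II has 9 odd of 11, so P(odd|odd moved) = 9/11
If even transferred: Urn II has 8 odd of 11, so P(odd|even moved) = 8/11
By total probability: P(odd) = 4/7*9/11 + 3/7*8/11 = 60/77

60/77


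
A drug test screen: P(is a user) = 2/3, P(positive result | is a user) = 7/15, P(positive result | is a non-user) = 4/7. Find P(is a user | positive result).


P(A) = P(A|B)P(B) + P(A|B')P(B') = 7/15*2/3 + 4/7*1/3 = 158/315
P(B|A) = P(A|B)P(B)/P(A) = (14/45)/(158/315) = 49/79

49/79


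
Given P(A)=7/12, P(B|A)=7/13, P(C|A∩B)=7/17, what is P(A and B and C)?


P(A∩B∩C) = P(A) * P(B|A) * P(C|A∩B)
= 7/12 * 7/13 * 7/17
= 49/156 * 7/17 = 343/2652

343/2652


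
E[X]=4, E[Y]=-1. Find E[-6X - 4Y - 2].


E[-6X - 4Y - 2] = -6*E[X] - 4*E[Y] - 2
= (-6)*(4) + (-4)*(-1) + (-2)
= -24 + 4 - 2 = -22

-22


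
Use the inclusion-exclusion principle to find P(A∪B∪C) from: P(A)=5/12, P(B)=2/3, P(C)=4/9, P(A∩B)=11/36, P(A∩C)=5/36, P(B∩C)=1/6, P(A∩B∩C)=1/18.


P(A∪B∪C) = P(A)+P(B)+P(C) - P(AB)-P(AC)-P(BC) + P(ABC)
= 5/12+2/3+4/9 - 11/36-5/36-1/6 + 1/18
= 35/36

35/36


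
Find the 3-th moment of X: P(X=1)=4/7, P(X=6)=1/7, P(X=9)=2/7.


E[X^3] = sum(x^3 * P(x))
= 1*4/7 + 216*1/7 + 729*2/7
= 1678/7

1678/7


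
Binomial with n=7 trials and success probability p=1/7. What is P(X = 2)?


P(X=2) = C(7,2) * p^2 * (1-p)^5
= 21 * 1/49 * 7776/16807
= 23328/117649

23328/117649


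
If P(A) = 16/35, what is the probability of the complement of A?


P(A') = 1 - P(A) = 1 - 16/35 = 19/35

19/35


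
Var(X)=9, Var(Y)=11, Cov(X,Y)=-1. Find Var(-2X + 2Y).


Var(-2X + 2Y) = (-2)^2*Var(X) + 2^2*Var(Y) + 2*(-2)*2*Cov(X,Y)
= 4*9 + 4*11 - 8*(-1)
= 36 + 44 + 8 = 88

88


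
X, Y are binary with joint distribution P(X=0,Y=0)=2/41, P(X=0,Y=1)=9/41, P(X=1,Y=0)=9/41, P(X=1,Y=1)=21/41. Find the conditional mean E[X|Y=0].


P(Y=0) = 11/41
E[X|Y=0] = (0*2 + 1*9)/11 = 9/11

9/11


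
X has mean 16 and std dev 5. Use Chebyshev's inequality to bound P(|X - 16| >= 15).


k = 15/5 = 3
Chebyshev: P(|X-mu| >= k*sigma) <= 1/k^2 = 1/3^2 = 1/9

1/9


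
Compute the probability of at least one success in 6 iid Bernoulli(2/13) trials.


P(at least one) = 1 - P(none)
P(none) = (1 - 2/13)^6 = (11/13)^6 = 1771561/4826809
P(at least one) = 1 - 1771561/4826809 = 3055248/4826809

3055248/4826809


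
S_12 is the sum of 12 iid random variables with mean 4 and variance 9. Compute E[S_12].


E[S_n] = n*E[X_1] = 12*4 = 48

48


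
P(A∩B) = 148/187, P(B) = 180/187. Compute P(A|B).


P(A|B) = P(A∩B)/P(B) = (148/187)/(180/187) = 148/180 = 37/45

37/45


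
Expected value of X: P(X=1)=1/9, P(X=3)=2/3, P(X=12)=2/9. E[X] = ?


E[X] = sum(x * P(x))
= 1*1/9 + 3*2/3 + 12*2/9
= 43/9

43/9


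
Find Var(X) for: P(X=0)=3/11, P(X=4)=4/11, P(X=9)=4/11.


E[X] = 52/11, E[X^2] = 388/11
Var(X) = E[X^2] - (E[X])^2 = 388/11 - (52/11)^2 = 1564/121

1564/121


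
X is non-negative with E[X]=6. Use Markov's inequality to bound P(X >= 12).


Markov: P(X >= a) <= E[X]/a
P(X >= 12) <= 6/12 = 1/2

1/2


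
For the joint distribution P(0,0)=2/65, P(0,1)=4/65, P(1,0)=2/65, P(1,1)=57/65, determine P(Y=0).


P(Y=0) = P(0,0)+P(1,0) = 2/65 + 2/65 = 4/65

4/65


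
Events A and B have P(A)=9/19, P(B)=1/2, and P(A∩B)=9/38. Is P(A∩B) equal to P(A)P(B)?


P(A)*P(B) = 9/19*1/2 = 9/38
P(A∩B) = 9/38, which equals P(A)P(B), so independent

Yes, A and B are independent


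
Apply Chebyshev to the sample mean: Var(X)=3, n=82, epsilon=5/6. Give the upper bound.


Var(Xbar) = Var(X)/n = 3/82
Chebyshev: P(|Xbar-mu| >= 5/6) <= Var(Xbar)/(5/6)^2 = (3/82)/(25/36) = 54/1025

54/1025


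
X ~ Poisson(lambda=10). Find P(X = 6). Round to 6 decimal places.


P(X=6) = e^(-10) * 10^6 / 6!
≈ 0.00004539992976 * 1000000 / 720
≈ 0.063055

0.063055


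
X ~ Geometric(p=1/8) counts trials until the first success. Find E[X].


For geometric (trials until first success), E[X] = 1/p = 1/(1/8) = 8

8


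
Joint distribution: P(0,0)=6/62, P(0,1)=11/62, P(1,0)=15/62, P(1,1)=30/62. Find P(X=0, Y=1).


Read from table: P(X=0, Y=1) = 11/62

11/62


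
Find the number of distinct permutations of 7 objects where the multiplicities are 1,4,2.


7! = 5040
Denominator: 1!=1 * 4!=24 * 2!=2
Coefficient = 5040 / 48 = 105

105


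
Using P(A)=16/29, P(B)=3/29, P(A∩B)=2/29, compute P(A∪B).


P(A∪B) = P(A) + P(B) - P(A∩B)
= 16/29 + 3/29 - 2/29 = 17/29

17/29


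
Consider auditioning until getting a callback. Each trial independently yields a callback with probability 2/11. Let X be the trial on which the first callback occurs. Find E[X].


For geometric (trials until first success), E[X] = 1/p = 1/(2/11) = 11/2

11/2


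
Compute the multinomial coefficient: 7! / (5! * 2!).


7! = 5040
Denominator: 5!=120 * 2!=2
Coefficient = 5040 / 240 = 21

21


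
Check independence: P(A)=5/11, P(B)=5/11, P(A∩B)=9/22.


P(A)*P(B) = 5/11*5/11 = 25/121
P(A∩B) = 9/22 != 25/121, so not independent

No, A and B are not independent


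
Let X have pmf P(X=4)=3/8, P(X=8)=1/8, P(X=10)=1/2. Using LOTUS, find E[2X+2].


E[2X+2] = sum(g(x)*P(x))
= 10*3/8 + 18*1/8 + 22*1/2
= 17

17


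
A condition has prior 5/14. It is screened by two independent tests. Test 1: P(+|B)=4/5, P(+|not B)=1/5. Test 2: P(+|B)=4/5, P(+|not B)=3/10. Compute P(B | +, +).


After test 1: P(+) = 4/5*5/14 + 1/5*9/14 = 29/70
P(B|+) = (2/7)/(29/70) = 20/29
After test 2 (use post1 as new prior): P(+) = 4/5*20/29 + 3/10*9/29 = 187/290
P(B|+,+) = (16/29)/(187/290) = 160/187

160/187


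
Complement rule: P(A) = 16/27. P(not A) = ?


P(A') = 1 - P(A) = 1 - 16/27 = 11/27

11/27


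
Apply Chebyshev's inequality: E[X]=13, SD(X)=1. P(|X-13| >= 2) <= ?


k = 2/1 = 2
Chebyshev: P(|X-mu| >= k*sigma) <= 1/k^2 = 1/2^2 = 1/4

1/4


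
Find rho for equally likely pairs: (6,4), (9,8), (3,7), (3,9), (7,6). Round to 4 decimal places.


Cov(X,Y) = -0.8800, Var(X) = 5.4400, Var(Y) = 2.9600
rho = Cov/(sqrt(VarX)*sqrt(VarY)) = -0.2193

-0.2193


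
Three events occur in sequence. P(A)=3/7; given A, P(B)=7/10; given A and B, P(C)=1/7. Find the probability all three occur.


P(A∩B∩C) = P(A) * P(B|A) * P(C|A∩B)
= 3/7 * 7/10 * 1/7
= 3/10 * 1/7 = 3/70

3/70


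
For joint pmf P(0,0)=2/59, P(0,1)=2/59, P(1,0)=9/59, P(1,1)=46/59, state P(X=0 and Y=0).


Read from table: P(X=0, Y=0) = 2/59

2/59


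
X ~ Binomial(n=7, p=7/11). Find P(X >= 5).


P(X>=5) = P(X=5) + P(X=6) + P(X=7)
= 5647152/19487171 + 3294172/19487171 + 823543/19487171
= 9764867/19487171

9764867/19487171


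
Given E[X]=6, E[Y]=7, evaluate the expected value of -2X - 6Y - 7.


E[-2X - 6Y - 7] = -2*E[X] - 6*E[Y] - 7
= (-2)*(6) + (-6)*(7) + (-7)
= -12 - 42 - 7 = -61

-61


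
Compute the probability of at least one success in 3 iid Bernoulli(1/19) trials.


P(at least one) = 1 - P(none)
P(none) = (1 - 1/19)^3 = (18/19)^3 = 5832/6859
P(at least one) = 1 - 5832/6859 = 1027/6859

1027/6859


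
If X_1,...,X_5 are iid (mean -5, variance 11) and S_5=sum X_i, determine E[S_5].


E[S_n] = n*E[X_1] = 5*-5 = -25

-25


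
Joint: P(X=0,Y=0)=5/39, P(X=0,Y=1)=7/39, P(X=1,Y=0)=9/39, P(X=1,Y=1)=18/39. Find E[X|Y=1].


P(Y=1) = 25/39
E[X|Y=1] = (0*7 + 1*18)/25 = 18/25

18/25


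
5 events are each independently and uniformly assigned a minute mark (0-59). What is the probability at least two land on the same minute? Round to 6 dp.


P(all different) = prod((60-i)/60 for i=0..4) = 0.842826
P(at least one match) = 1 - 0.842826 = 0.157174

0.157174


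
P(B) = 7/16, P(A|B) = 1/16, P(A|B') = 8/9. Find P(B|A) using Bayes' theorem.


P(A) = P(A|B)P(B) + P(A|B')P(B') = 1/16*7/16 + 8/9*9/16 = 135/256
P(B|A) = P(A|B)P(B)/P(A) = (7/256)/(135/256) = 7/135

7/135


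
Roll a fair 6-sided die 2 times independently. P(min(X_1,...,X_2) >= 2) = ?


P(min >= 2) = P(all X_i >= 2) = (P(X_1 >= 2))^2
= (5/6)^2 = 25/36

25/36


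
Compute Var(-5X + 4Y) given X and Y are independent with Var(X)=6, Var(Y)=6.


Independence => Cov(X,Y)=0
Var(-5X + 4Y) = (-5)^2*Var(X) + 4^2*Var(Y)
= 25*6 + 16*6 = 246

246


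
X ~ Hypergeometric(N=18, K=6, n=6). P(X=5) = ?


P(X=5) = C(6,5)*C(12,1) / C(18,6)
= 6*12 / 18564
= 72/18564 = 6/1547

6/1547


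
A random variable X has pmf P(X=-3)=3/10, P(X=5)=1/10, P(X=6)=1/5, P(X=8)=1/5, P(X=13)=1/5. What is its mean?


E[X] = sum(x * P(x))
= -3*3/10 + 5*1/10 + 6*1/5 + 8*1/5 + 13*1/5
= 5

5


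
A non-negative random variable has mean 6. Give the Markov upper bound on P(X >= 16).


Markov: P(X >= a) <= E[X]/a
P(X >= 16) <= 6/16 = 3/8

3/8


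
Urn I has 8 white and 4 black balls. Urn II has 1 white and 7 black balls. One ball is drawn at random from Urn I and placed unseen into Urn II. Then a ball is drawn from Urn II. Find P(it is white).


P(transfer white) = 8/12 = 2/3; P(transfer black) = 1/3
If white transferred: Urn II has 2 white of 9, so P(white|white moved) = 2/9
If black transferred: Urn II has 1 white of 9, so P(white|black moved) = 1/9
By total probability: P(white) = 2/3*2/9 + 1/3*1/9 = 5/27

5/27


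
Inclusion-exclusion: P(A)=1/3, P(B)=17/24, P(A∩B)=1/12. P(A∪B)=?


P(A∪B) = P(A) + P(B) - P(A∩B)
= 1/3 + 17/24 - 1/12 = 23/24

23/24


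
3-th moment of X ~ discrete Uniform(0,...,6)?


E[X^3] = (1/7) * sum(x^3 for x=0..6)
= 441/7 = 63

63


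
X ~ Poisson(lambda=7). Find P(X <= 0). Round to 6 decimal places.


P(X<=0) = e^(-7)*7^0/0!
≈ 0.0009118820
≈ 0.000912

0.000912


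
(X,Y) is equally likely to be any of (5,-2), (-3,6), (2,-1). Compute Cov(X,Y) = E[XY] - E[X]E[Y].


E[X]=4/3, E[Y]=1, E[XY]=-10
Cov(X,Y) = E[XY] - E[X]E[Y] = -10 - 4/3*1 = -34/3

-34/3


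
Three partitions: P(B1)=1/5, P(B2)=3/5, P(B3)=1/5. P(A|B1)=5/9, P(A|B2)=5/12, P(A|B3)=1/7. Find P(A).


P(A) = P(A|B1)P(B1) + P(A|B2)P(B2) + P(A|B3)P(B3)
= 5/9*1/5 + 5/12*3/5 + 1/7*1/5
= 1/9 + 1/4 + 1/35 = 491/1260

491/1260


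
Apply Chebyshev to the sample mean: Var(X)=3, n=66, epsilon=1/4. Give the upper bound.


Var(Xbar) = Var(X)/n = 3/66
Chebyshev: P(|Xbar-mu| >= 1/4) <= Var(Xbar)/(1/4)^2 = (1/22)/(1/16) = 8/11

8/11


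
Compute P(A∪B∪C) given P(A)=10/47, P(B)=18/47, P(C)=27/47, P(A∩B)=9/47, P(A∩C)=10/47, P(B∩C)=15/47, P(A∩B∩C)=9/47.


P(A∪B∪C) = P(A)+P(B)+P(C) - P(AB)-P(AC)-P(BC) + P(ABC)
= 10/47+18/47+27/47 - 9/47-10/47-15/47 + 9/47
= 30/47

30/47


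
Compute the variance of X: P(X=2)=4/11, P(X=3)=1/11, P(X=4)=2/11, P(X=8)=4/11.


E[X] = 51/11, E[X^2] = 313/11
Var(X) = E[X^2] - (E[X])^2 = 313/11 - (51/11)^2 = 842/121

842/121


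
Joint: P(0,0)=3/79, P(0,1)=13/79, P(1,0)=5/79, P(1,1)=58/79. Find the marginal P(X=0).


P(X=0) = P(0,0)+P(0,1) = 3/79 + 13/79 = 16/79

16/79


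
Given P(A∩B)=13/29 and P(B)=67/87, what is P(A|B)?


P(A|B) = P(A∩B)/P(B) = (39/87)/(67/87) = 39/67

39/67


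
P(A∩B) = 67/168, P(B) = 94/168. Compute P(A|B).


P(A|B) = P(A∩B)/P(B) = (67/168)/(94/168) = 67/94

67/94


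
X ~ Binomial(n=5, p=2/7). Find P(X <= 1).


P(X<=1) = P(X=0) + P(X=1)
= 3125/16807 + 6250/16807
= 9375/16807

9375/16807


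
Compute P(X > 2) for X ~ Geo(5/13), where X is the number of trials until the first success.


P(X > 2) = P(first 2 trials all fail) = (1-p)^2 = (8/13)^2 = 64/169

64/169


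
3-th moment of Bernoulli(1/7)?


For Bernoulli: X in {0,1}
E[X^3] = 0^3*(1-1/7) + 1^3*1/7 = 1/7

1/7


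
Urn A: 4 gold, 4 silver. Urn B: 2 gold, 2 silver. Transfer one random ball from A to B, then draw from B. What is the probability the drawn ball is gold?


P(transfer gold) = 4/8 = 1/2; P(transfer silver) = 1/2
If gold transferred: Urn II has 3 gold of 5, so P(gold|gold moved) = 3/5
If silver transferred: Urn II has 2 gold of 5, so P(gold|silver moved) = 2/5
By total probability: P(gold) = 1/2*3/5 + 1/2*2/5 = 1/2

1/2


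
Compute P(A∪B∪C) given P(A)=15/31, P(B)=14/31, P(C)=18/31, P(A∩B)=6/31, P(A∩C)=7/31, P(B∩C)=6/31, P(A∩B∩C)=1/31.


P(A∪B∪C) = P(A)+P(B)+P(C) - P(AB)-P(AC)-P(BC) + P(ABC)
= 15/31+14/31+18/31 - 6/31-7/31-6/31 + 1/31
= 29/31

29/31


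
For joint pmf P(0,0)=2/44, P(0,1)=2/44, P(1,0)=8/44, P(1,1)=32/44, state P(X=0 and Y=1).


Read from table: P(X=0, Y=1) = 2/44 = 1/22

1/22


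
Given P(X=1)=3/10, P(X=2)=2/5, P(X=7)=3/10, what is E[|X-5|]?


E[|X-5|] = sum(g(x)*P(x))
= 4*3/10 + 3*2/5 + 2*3/10
= 3

3


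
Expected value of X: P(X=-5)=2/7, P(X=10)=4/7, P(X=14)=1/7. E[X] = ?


E[X] = sum(x * P(x))
= -5*2/7 + 10*4/7 + 14*1/7
= 44/7

44/7


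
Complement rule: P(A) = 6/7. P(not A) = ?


P(A') = 1 - P(A) = 1 - 6/7 = 1/7

1/7


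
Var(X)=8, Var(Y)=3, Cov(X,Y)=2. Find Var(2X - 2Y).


Var(2X - 2Y) = 2^2*Var(X) + (-2)^2*Var(Y) + 2*2*(-2)*Cov(X,Y)
= 4*8 + 4*3 - 8*2
= 32 + 12 - 16 = 28

28


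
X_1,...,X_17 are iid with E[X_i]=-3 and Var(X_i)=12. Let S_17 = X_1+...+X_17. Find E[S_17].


E[S_n] = n*E[X_1] = 17*-3 = -51

-51


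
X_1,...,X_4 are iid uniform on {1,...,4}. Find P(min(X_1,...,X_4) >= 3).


P(min >= 3) = P(all X_i >= 3) = (P(X_1 >= 3))^4
= (2/4)^4 = (1/2)^4 = 1/16

1/16


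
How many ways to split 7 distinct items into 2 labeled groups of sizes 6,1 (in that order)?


7! = 5040
Denominator: 6!=720 * 1!=1
Coefficient = 5040 / 720 = 7

7


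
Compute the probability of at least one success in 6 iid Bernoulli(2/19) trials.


P(at least one) = 1 - P(none)
P(none) = (1 - 2/19)^6 = (17/19)^6 = 24137569/47045881
P(at least one) = 1 - 24137569/47045881 = 22908312/47045881

22908312/47045881


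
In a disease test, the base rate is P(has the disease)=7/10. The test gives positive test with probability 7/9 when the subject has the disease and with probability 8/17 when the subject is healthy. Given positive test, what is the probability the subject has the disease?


P(A) = P(A|B)P(B) + P(A|B')P(B') = 7/9*7/10 + 8/17*3/10 = 1049/1530
P(B|A) = P(A|B)P(B)/P(A) = (49/90)/(1049/1530) = 833/1049

833/1049


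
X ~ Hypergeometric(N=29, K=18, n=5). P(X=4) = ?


P(X=4) = C(18,4)*C(11,1) / C(29,5)
= 3060*11 / 118755
= 33660/118755 = 748/2639

748/2639


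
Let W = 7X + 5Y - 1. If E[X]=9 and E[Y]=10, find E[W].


E[7X + 5Y - 1] = 7*E[X] + 5*E[Y] - 1
= (7)*(9) + (5)*(10) + (-1)
= 63 + 50 - 1 = 112

112


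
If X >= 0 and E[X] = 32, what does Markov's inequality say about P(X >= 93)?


Markov: P(X >= a) <= E[X]/a
P(X >= 93) <= 32/93

32/93


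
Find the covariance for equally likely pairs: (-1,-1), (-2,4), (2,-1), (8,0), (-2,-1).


E[X]=1, E[Y]=1/5, E[XY]=-7/5
Cov(X,Y) = E[XY] - E[X]E[Y] = -7/5 - 1*1/5 = -8/5

-8/5


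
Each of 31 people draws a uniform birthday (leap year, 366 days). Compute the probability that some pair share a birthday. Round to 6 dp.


P(all different) = prod((366-i)/366 for i=0..30) = 0.270541
P(at least one match) = 1 - 0.270541 = 0.729459

0.729459


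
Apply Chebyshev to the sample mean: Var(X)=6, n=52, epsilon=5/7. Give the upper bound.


Var(Xbar) = Var(X)/n = 6/52
Chebyshev: P(|Xbar-mu| >= 5/7) <= Var(Xbar)/(5/7)^2 = (3/26)/(25/49) = 147/650

147/650


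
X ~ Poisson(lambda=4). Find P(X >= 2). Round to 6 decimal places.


P(X>=2) = 1 - P(X<=1) = 1 - (e^(-4)*4^0/0! + e^(-4)*4^1/1!)
≈ 1 - (0.0183156389 + 0.0732625556)
= 1 - 0.0915781945 = 0.9084218055
≈ 0.908422

0.908422


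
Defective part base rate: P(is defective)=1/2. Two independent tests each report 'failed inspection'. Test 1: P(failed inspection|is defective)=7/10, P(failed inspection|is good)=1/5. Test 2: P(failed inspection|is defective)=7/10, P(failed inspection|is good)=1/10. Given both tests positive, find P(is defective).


After test 1: P(+) = 7/10*1/2 + 1/5*1/2 = 9/20
P(B|+) = (7/20)/(9/20) = 7/9
After test 2 (use post1 as new prior): P(+) = 7/10*7/9 + 1/10*2/9 = 17/30
P(B|+,+) = (49/90)/(17/30) = 49/51

49/51


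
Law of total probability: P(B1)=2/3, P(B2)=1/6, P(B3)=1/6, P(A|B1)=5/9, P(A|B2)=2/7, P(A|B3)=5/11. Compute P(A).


P(A) = P(A|B1)P(B1) + P(A|B2)P(B2) + P(A|B3)P(B3)
= 5/9*2/3 + 2/7*1/6 + 5/11*1/6
= 10/27 + 1/21 + 5/66 = 2053/4158

2053/4158


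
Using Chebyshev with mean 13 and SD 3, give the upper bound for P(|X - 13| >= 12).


k = 12/3 = 4
Chebyshev: P(|X-mu| >= k*sigma) <= 1/k^2 = 1/4^2 = 1/16

1/16


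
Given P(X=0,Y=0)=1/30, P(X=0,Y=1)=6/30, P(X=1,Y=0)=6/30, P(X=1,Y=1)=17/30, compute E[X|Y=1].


P(Y=1) = 23/30
E[X|Y=1] = (0*6 + 1*17)/23 = 17/23

17/23


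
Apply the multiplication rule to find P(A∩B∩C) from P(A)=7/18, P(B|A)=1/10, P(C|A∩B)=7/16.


P(A∩B∩C) = P(A) * P(B|A) * P(C|A∩B)
= 7/18 * 1/10 * 7/16
= 7/180 * 7/16 = 49/2880

49/2880


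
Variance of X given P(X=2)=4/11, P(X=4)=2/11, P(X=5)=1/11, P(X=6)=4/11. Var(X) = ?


E[X] = 45/11, E[X^2] = 217/11
Var(X) = E[X^2] - (E[X])^2 = 217/11 - (45/11)^2 = 362/121

362/121


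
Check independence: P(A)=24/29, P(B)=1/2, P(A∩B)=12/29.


P(A)*P(B) = 24/29*1/2 = 12/29
P(A∩B) = 12/29, which equals P(A)P(B), so independent

Yes, A and B are independent


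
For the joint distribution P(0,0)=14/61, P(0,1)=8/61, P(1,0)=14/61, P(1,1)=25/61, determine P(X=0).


P(X=0) = P(0,0)+P(0,1) = 14/61 + 8/61 = 22/61

22/61


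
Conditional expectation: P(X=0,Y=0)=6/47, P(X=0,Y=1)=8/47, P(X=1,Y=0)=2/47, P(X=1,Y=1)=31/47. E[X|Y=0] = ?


P(Y=0) = 8/47
E[X|Y=0] = (0*6 + 1*2)/8 = 2/8 = 1/4

1/4


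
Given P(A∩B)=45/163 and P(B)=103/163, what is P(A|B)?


P(A|B) = P(A∩B)/P(B) = (45/163)/(103/163) = 45/103

45/103


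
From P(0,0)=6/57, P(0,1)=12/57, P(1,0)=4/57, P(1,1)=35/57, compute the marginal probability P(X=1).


P(X=1) = P(1,0)+P(1,1) = 4/57 + 35/57 = 39/57 = 13/19

13/19


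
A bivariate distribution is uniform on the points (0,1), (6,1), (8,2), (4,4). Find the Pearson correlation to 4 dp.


Cov(X,Y) = 0.5000, Var(X) = 8.7500, Var(Y) = 1.5000
rho = Cov/(sqrt(VarX)*sqrt(VarY)) = 0.1380

0.1380


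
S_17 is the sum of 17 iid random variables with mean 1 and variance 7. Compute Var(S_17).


By independence, Var(S_n) = n*Var(X_1) = 17*7 = 119

119


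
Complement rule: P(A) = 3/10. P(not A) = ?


P(A') = 1 - P(A) = 1 - 3/10 = 7/10

7/10


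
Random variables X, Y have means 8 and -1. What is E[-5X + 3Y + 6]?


E[-5X + 3Y + 6] = -5*E[X] + 3*E[Y] + 6
= (-5)*(8) + (3)*(-1) + (6)
= -40 - 3 + 6 = -37

-37


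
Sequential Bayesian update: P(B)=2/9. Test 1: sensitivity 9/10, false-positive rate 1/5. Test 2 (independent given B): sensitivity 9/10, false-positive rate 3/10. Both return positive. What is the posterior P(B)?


After test 1: P(+) = 9/10*2/9 + 1/5*7/9 = 16/45
P(B|+) = (1/5)/(16/45) = 9/16
After test 2 (use post1 as new prior): P(+) = 9/10*9/16 + 3/10*7/16 = 51/80
P(B|+,+) = (81/160)/(51/80) = 27/34

27/34


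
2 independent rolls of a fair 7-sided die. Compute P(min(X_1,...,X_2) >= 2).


P(min >= 2) = P(all X_i >= 2) = (P(X_1 >= 2))^2
= (6/7)^2 = 36/49

36/49


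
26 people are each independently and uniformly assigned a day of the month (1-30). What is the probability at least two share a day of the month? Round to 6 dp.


P(all different) = prod((30-i)/30 for i=0..25) = 0.000000
P(at least one match) = 1 - 0.000000 = 1.000000

1.000000


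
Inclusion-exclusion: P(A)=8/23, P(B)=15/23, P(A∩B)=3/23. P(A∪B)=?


P(A∪B) = P(A) + P(B) - P(A∩B)
= 8/23 + 15/23 - 3/23 = 20/23

20/23


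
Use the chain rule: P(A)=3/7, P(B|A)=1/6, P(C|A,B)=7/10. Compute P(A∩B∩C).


P(A∩B∩C) = P(A) * P(B|A) * P(C|A∩B)
= 3/7 * 1/6 * 7/10
= 1/14 * 7/10 = 1/20

1/20


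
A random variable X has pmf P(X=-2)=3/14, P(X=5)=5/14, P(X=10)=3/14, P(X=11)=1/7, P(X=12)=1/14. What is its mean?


E[X] = sum(x * P(x))
= -2*3/14 + 5*5/14 + 10*3/14 + 11*1/7 + 12*1/14
= 83/14

83/14


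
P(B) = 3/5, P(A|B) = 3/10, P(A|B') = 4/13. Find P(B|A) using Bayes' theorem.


P(A) = P(A|B)P(B) + P(A|B')P(B') = 3/10*3/5 + 4/13*2/5 = 197/650
P(B|A) = P(A|B)P(B)/P(A) = (9/50)/(197/650) = 117/197

117/197


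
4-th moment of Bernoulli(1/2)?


For Bernoulli: X in {0,1}
E[X^4] = 0^4*(1-1/2) + 1^4*1/2 = 1/2

1/2


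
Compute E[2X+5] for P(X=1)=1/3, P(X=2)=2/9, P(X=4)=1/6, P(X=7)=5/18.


E[2X+5] = sum(g(x)*P(x))
= 7*1/3 + 9*2/9 + 13*1/6 + 19*5/18
= 106/9

106/9


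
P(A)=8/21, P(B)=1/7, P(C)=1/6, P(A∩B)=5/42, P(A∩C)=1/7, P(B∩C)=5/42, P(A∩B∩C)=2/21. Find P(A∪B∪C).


P(A∪B∪C) = P(A)+P(B)+P(C) - P(AB)-P(AC)-P(BC) + P(ABC)
= 8/21+1/7+1/6 - 5/42-1/7-5/42 + 2/21
= 17/42

17/42


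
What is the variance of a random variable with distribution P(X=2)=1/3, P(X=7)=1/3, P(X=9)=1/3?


E[X] = 6, E[X^2] = 134/3
Var(X) = E[X^2] - (E[X])^2 = 134/3 - (6)^2 = 26/3

26/3


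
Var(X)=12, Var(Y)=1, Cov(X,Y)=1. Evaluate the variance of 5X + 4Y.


Var(5X + 4Y) = 5^2*Var(X) + 4^2*Var(Y) + 2*5*4*Cov(X,Y)
= 25*12 + 16*1 + 40*1
= 300 + 16 + 40 = 356

356


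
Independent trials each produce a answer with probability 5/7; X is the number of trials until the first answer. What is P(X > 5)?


P(X > 5) = P(first 5 trials all fail) = (1-p)^5 = (2/7)^5 = 32/16807

32/16807


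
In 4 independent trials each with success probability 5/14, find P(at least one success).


P(at least one) = 1 - P(none)
P(none) = (1 - 5/14)^4 = (9/14)^4 = 6561/38416
P(at least one) = 1 - 6561/38416 = 31855/38416

31855/38416


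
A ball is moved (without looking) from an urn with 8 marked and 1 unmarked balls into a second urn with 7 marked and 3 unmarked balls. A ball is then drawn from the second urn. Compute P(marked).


P(transfer marked) = 8/9; P(transfer unmarked) = 1/9
If marked transferred: Urn II has 8 marked of 11, so P(marked|marked moved) = 8/11
If unmarked transferred: Urn II has 7 marked of 11, so P(marked|unmarked moved) = 7/11
By total probability: P(marked) = 8/9*8/11 + 1/9*7/11 = 71/99

71/99


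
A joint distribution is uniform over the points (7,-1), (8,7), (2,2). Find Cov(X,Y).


E[X]=17/3, E[Y]=8/3, E[XY]=53/3
Cov(X,Y) = E[XY] - E[X]E[Y] = 53/3 - 17/3*8/3 = 23/9

23/9


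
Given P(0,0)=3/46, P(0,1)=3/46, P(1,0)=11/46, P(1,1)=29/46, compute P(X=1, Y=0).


Read from table: P(X=1, Y=0) = 11/46

11/46


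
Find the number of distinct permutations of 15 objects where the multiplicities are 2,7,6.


15! = 1307674368000
Denominator: 2!=2 * 7!=5040 * 6!=720
Coefficient = 1307674368000 / 7257600 = 180180

180180


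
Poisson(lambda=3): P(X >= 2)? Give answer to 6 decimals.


P(X>=2) = 1 - P(X<=1) = 1 - (e^(-3)*3^0/0! + e^(-3)*3^1/1!)
≈ 1 - (0.0497870684 + 0.1493612051)
= 1 - 0.1991482735 = 0.8008517265
≈ 0.800852

0.800852


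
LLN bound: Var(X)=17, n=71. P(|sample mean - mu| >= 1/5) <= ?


Var(Xbar) = Var(X)/n = 17/71
Chebyshev: P(|Xbar-mu| >= 1/5) <= Var(Xbar)/(1/5)^2 = (17/71)/(1/25) = 425/71
Bound exceeds 1, so trivial bound: 1

1


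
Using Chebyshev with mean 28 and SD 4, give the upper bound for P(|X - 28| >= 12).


k = 12/4 = 3
Chebyshev: P(|X-mu| >= k*sigma) <= 1/k^2 = 1/3^2 = 1/9

1/9


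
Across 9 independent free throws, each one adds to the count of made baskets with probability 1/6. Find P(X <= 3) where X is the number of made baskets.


P(X<=3) = P(X=0) + P(X=1) + P(X=2) + P(X=3)
= 1953125/10077696 + 390625/1119744 + 78125/279936 + 109375/839808
= 4796875/5038848

4796875/5038848


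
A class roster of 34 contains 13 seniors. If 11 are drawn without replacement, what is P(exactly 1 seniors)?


P(X=1) = C(13,1)*C(21,10) / C(34,11)
= 13*352716 / 286097760
= 4585308/286097760 = 1729/107880

1729/107880


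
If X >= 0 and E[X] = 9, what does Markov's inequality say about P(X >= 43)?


Markov: P(X >= a) <= E[X]/a
P(X >= 43) <= 9/43

9/43


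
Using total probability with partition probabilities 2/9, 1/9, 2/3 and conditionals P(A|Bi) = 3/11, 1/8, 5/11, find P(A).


P(A) = P(A|B1)P(B1) + P(A|B2)P(B2) + P(A|B3)P(B3)
= 3/11*2/9 + 1/8*1/9 + 5/11*2/3
= 2/33 + 1/72 + 10/33 = 299/792

299/792


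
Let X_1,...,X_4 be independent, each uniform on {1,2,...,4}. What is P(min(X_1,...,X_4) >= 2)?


P(min >= 2) = P(all X_i >= 2) = (P(X_1 >= 2))^4
= (3/4)^4 = 81/256

81/256


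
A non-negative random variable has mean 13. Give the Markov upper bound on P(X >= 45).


Markov: P(X >= a) <= E[X]/a
P(X >= 45) <= 13/45

13/45


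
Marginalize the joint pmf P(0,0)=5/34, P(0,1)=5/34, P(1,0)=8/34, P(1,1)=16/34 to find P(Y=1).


P(Y=1) = P(0,1)+P(1,1) = 5/34 + 16/34 = 21/34

21/34


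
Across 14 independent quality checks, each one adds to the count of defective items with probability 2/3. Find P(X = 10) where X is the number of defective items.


P(X=10) = C(14,10) * p^10 * (1-p)^4
= 1001 * 1024/59049 * 1/81
= 1025024/4782969

1025024/4782969


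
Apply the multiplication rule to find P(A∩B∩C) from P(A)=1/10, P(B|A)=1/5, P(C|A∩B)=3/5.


P(A∩B∩C) = P(A) * P(B|A) * P(C|A∩B)
= 1/10 * 1/5 * 3/5
= 1/50 * 3/5 = 3/250

3/250


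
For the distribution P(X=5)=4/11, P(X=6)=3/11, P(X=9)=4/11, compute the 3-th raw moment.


E[X^3] = sum(x^3 * P(x))
= 125*4/11 + 216*3/11 + 729*4/11
= 4064/11

4064/11


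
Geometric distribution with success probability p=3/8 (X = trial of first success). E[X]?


For geometric (trials until first success), E[X] = 1/p = 1/(3/8) = 8/3

8/3


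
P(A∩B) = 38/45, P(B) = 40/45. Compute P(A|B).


P(A|B) = P(A∩B)/P(B) = (38/45)/(40/45) = 38/40 = 19/20

19/20


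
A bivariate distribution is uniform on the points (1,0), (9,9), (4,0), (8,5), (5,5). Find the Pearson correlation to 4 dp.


Cov(X,Y) = 8.6800, Var(X) = 8.2400, Var(Y) = 11.7600
rho = Cov/(sqrt(VarX)*sqrt(VarY)) = 0.8818

0.8818


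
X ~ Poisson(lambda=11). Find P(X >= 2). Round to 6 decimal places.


P(X>=2) = 1 - P(X<=1) = 1 - (e^(-11)*11^0/0! + e^(-11)*11^1/1!)
≈ 1 - (0.0000167017 + 0.0001837187)
= 1 - 0.0002004204 = 0.9997995796
≈ 0.999800

0.999800


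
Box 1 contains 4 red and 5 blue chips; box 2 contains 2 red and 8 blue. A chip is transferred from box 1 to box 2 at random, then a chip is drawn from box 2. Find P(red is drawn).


P(transfer red) = 4/9; P(transfer blue) = 5/9
If red transferred: Urn II has 3 red of 11, so P(red|red moved) = 3/11
If blue transferred: Urn II has 2 red of 11, so P(red|blue moved) = 2/11
By total probability: P(red) = 4/9*3/11 + 5/9*2/11 = 2/9

2/9


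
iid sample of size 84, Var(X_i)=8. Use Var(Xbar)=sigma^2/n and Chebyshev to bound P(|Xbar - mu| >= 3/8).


Var(Xbar) = Var(X)/n = 8/84
Chebyshev: P(|Xbar-mu| >= 3/8) <= Var(Xbar)/(3/8)^2 = (2/21)/(9/64) = 128/189

128/189


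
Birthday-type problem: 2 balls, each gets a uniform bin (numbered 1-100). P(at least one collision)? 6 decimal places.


P(all different) = prod((100-i)/100 for i=0..1) = 0.990000
P(at least one match) = 1 - 0.990000 = 0.010000

0.010000


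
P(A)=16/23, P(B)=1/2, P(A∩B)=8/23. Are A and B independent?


P(A)*P(B) = 16/23*1/2 = 8/23
P(A∩B) = 8/23, which equals P(A)P(B), so independent

Yes, A and B are independent


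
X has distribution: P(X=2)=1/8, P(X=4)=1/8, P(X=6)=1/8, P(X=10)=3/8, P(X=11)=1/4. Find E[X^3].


E[X^3] = sum(g(x)*P(x))
= 8*1/8 + 64*1/8 + 216*1/8 + 1000*3/8 + 1331*1/4
= 2975/4

2975/4


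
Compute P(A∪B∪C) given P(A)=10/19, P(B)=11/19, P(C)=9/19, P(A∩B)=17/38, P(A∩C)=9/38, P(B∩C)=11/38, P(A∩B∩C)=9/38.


P(A∪B∪C) = P(A)+P(B)+P(C) - P(AB)-P(AC)-P(BC) + P(ABC)
= 10/19+11/19+9/19 - 17/38-9/38-11/38 + 9/38
= 16/19

16/19


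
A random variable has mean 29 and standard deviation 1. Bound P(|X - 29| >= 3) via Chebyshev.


k = 3/1 = 3
Chebyshev: P(|X-mu| >= k*sigma) <= 1/k^2 = 1/3^2 = 1/9

1/9


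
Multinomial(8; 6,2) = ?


8! = 40320
Denominator: 6!=720 * 2!=2
Coefficient = 40320 / 1440 = 28

28


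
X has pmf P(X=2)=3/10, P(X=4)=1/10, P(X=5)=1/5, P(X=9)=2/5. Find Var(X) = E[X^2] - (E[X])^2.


E[X] = 28/5, E[X^2] = 201/5
Var(X) = E[X^2] - (E[X])^2 = 201/5 - (28/5)^2 = 221/25

221/25


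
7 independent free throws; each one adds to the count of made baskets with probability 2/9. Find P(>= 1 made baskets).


P(at least one) = 1 - P(none)
P(none) = (1 - 2/9)^7 = (7/9)^7 = 823543/4782969
P(at least one) = 1 - 823543/4782969 = 3959426/4782969

3959426/4782969


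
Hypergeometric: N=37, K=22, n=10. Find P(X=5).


P(X=5) = C(22,5)*C(15,5) / C(37,10)
= 26334*3003 / 348330136
= 79081002/348330136 = 513513/2261884

513513/2261884


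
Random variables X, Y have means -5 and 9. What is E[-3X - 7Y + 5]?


E[-3X - 7Y + 5] = -3*E[X] - 7*E[Y] + 5
= (-3)*(-5) + (-7)*(9) + (5)
= 15 - 63 + 5 = -43

-43


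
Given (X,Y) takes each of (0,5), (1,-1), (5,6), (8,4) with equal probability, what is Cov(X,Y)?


E[X]=7/2, E[Y]=7/2, E[XY]=61/4
Cov(X,Y) = E[XY] - E[X]E[Y] = 61/4 - 7/2*7/2 = 3

3


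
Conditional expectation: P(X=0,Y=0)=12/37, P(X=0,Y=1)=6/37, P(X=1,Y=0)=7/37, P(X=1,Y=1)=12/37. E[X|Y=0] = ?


P(Y=0) = 19/37
E[X|Y=0] = (0*12 + 1*7)/19 = 7/19

7/19


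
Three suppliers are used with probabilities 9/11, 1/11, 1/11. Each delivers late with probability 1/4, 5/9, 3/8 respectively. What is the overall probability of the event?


P(A) = P(A|B1)P(B1) + P(A|B2)P(B2) + P(A|B3)P(B3)
= 1/4*9/11 + 5/9*1/11 + 3/8*1/11
= 9/44 + 5/99 + 3/88 = 229/792

229/792


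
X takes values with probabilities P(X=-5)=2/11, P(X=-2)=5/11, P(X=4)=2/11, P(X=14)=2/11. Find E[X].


E[X] = sum(x * P(x))
= -5*2/11 - 2*5/11 + 4*2/11 + 14*2/11
= 16/11

16/11


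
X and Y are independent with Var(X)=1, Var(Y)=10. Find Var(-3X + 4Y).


Independence => Cov(X,Y)=0
Var(-3X + 4Y) = (-3)^2*Var(X) + 4^2*Var(Y)
= 9*1 + 16*10 = 169

169


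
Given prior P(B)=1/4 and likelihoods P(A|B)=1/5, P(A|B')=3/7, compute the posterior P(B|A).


P(A) = P(A|B)P(B) + P(A|B')P(B') = 1/5*1/4 + 3/7*3/4 = 13/35
P(B|A) = P(A|B)P(B)/P(A) = (1/20)/(13/35) = 7/52

7/52


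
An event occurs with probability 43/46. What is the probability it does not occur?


P(A') = 1 - P(A) = 1 - 43/46 = 3/46

3/46


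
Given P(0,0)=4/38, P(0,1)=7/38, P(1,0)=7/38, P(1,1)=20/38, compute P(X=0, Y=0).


Read from table: P(X=0, Y=0) = 4/38 = 2/19

2/19


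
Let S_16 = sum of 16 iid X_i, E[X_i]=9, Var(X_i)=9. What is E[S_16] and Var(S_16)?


E[S_n] = n*mu = 16*9 = 144
Var(S_n) = n*sigma^2 = 16*9 = 144

E[S_16]=144, Var(S_16)=144


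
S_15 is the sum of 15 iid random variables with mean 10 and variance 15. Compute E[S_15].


E[S_n] = n*E[X_1] = 15*10 = 150

150


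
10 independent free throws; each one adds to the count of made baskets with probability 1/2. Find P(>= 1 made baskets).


P(at least one) = 1 - P(none)
P(none) = (1 - 1/2)^10 = (1/2)^10 = 1/1024
P(at least one) = 1 - 1/1024 = 1023/1024

1023/1024


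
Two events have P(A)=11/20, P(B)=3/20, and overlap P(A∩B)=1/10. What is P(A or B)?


P(A∪B) = P(A) + P(B) - P(A∩B)
= 11/20 + 3/20 - 1/10 = 3/5

3/5


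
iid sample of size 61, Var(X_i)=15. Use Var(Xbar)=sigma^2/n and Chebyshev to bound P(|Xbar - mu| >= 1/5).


Var(Xbar) = Var(X)/n = 15/61
Chebyshev: P(|Xbar-mu| >= 1/5) <= Var(Xbar)/(1/5)^2 = (15/61)/(1/25) = 375/61
Bound exceeds 1, so trivial bound: 1

1


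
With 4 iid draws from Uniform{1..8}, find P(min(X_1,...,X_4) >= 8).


P(min >= 8) = P(all X_i >= 8) = (P(X_1 >= 8))^4
= (1/8)^4 = 1/4096

1/4096


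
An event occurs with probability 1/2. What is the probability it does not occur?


P(A') = 1 - P(A) = 1 - 1/2 = 1/2

1/2


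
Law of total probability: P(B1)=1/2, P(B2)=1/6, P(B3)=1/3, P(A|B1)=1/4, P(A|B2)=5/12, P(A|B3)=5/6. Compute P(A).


P(A) = P(A|B1)P(B1) + P(A|B2)P(B2) + P(A|B3)P(B3)
= 1/4*1/2 + 5/12*1/6 + 5/6*1/3
= 1/8 + 5/72 + 5/18 = 17/36

17/36


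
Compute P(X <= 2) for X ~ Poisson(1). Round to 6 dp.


P(X<=2) = e^(-1)*1^0/0! + e^(-1)*1^1/1! + e^(-1)*1^2/2!
≈ 0.3678794412 + 0.3678794412 + 0.1839397206
= 0.9196986030
≈ 0.919699

0.919699


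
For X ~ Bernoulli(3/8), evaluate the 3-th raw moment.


For Bernoulli: X in {0,1}
E[X^3] = 0^3*(1-3/8) + 1^3*3/8 = 3/8

3/8


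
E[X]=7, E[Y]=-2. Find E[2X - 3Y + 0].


E[2X - 3Y + 0] = 2*E[X] - 3*E[Y] + 0
= (2)*(7) + (-3)*(-2) + (0)
= 14 + 6 + 0 = 20

20


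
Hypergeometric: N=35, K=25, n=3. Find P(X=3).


P(X=3) = C(25,3)*C(10,0) / C(35,3)
= 2300*1 / 6545
= 2300/6545 = 460/1309

460/1309


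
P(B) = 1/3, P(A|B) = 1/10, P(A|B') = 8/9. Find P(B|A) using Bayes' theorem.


P(A) = P(A|B)P(B) + P(A|B')P(B') = 1/10*1/3 + 8/9*2/3 = 169/270
P(B|A) = P(A|B)P(B)/P(A) = (1/30)/(169/270) = 9/169

9/169


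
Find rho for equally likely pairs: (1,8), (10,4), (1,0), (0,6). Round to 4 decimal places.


Cov(X,Y) = -1.5000, Var(X) = 16.5000, Var(Y) = 8.7500
rho = Cov/(sqrt(VarX)*sqrt(VarY)) = -0.1248

-0.1248


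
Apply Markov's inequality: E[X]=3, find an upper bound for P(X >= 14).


Markov: P(X >= a) <= E[X]/a
P(X >= 14) <= 3/14

3/14


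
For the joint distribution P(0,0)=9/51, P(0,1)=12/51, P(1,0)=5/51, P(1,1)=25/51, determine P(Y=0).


P(Y=0) = P(0,0)+P(1,0) = 9/51 + 5/51 = 14/51

14/51


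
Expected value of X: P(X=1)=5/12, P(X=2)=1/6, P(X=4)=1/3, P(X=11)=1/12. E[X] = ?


E[X] = sum(x * P(x))
= 1*5/12 + 2*1/6 + 4*1/3 + 11*1/12
= 3

3


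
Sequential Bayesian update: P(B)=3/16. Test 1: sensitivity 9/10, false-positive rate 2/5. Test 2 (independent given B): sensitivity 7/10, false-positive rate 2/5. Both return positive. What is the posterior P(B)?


After test 1: P(+) = 9/10*3/16 + 2/5*13/16 = 79/160
P(B|+) = (27/160)/(79/160) = 27/79
After test 2 (use post1 as new prior): P(+) = 7/10*27/79 + 2/5*52/79 = 397/790
P(B|+,+) = (189/790)/(397/790) = 189/397

189/397


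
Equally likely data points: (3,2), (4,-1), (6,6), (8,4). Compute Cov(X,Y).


E[X]=21/4, E[Y]=11/4, E[XY]=35/2
Cov(X,Y) = E[XY] - E[X]E[Y] = 35/2 - 21/4*11/4 = 49/16

49/16


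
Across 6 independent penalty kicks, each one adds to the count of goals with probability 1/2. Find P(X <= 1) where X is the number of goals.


P(X<=1) = P(X=0) + P(X=1)
= 1/64 + 3/32
= 7/64

7/64


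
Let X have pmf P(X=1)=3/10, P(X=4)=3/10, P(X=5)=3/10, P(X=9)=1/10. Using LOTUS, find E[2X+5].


E[2X+5] = sum(g(x)*P(x))
= 7*3/10 + 13*3/10 + 15*3/10 + 23*1/10
= 64/5

64/5


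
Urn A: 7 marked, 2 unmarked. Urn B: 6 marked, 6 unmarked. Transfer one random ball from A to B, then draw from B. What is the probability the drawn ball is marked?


P(transfer marked) = 7/9; P(transfer unmarked) = 2/9
If marked transferred: Urn II has 7 marked of 13, so P(marked|marked moved) = 7/13
If unmarked transferred: Urn II has 6 marked of 13, so P(marked|unmarked moved) = 6/13
By total probability: P(marked) = 7/9*7/13 + 2/9*6/13 = 61/117

61/117


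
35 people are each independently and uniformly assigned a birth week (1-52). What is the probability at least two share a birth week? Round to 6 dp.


P(all different) = prod((52-i)/52 for i=0..34) = 0.000000
P(at least one match) = 1 - 0.000000 = 1.000000

1.000000


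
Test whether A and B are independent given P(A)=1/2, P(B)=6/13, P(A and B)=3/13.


P(A)*P(B) = 1/2*6/13 = 3/13
P(A∩B) = 3/13, which equals P(A)P(B), so independent

Yes, A and B are independent


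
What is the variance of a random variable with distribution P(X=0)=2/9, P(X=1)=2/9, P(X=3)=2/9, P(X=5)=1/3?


E[X] = 23/9, E[X^2] = 95/9
Var(X) = E[X^2] - (E[X])^2 = 95/9 - (23/9)^2 = 326/81

326/81


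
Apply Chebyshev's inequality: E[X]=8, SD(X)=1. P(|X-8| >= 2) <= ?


k = 2/1 = 2
Chebyshev: P(|X-mu| >= k*sigma) <= 1/k^2 = 1/2^2 = 1/4

1/4


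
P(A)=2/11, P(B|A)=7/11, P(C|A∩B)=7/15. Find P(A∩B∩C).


P(A∩B∩C) = P(A) * P(B|A) * P(C|A∩B)
= 2/11 * 7/11 * 7/15
= 14/121 * 7/15 = 98/1815

98/1815
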